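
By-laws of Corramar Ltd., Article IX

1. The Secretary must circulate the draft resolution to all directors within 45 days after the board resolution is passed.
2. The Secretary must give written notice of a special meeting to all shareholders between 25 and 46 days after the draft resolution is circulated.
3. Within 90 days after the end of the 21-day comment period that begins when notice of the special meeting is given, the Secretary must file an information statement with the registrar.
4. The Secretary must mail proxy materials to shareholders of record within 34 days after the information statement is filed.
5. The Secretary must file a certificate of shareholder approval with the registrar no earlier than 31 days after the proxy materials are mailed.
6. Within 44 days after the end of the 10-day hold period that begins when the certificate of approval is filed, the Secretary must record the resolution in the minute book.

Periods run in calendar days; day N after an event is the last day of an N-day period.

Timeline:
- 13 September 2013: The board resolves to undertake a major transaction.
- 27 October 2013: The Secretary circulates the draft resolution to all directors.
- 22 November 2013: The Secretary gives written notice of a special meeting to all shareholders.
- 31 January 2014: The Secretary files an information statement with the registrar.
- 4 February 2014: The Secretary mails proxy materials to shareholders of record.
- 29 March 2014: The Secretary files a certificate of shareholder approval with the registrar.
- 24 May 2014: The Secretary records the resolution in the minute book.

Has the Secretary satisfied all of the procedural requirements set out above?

No

(1) due by 13 September 2013 + 45 days = 28 October 2013; completed 27 October 2013, before the deadline.
(2) the permitted window runs from 27 October 2013 + 25 = 21 November 2013 to 27 October 2013 + 46 = 12 December 2013; done 22 November 2013, which is between those dates.
(3) due by 13 December 2013 + 90 days = 13 March 2014; 31 January 2014 is within that limit.
(4) due by 31 January 2014 + 34 days = 6 March 2014; 4 February 2014 is within that limit.
(5) permitted from 4 February 2014 + 31 days = 7 March 2014 onward; 29 March 2014 is on or after that date.
(6) due by 8 April 2014 + 44 days = 22 May 2014; not done until 24 May 2014, 2 days after the deadline.
Later steps need not be reached.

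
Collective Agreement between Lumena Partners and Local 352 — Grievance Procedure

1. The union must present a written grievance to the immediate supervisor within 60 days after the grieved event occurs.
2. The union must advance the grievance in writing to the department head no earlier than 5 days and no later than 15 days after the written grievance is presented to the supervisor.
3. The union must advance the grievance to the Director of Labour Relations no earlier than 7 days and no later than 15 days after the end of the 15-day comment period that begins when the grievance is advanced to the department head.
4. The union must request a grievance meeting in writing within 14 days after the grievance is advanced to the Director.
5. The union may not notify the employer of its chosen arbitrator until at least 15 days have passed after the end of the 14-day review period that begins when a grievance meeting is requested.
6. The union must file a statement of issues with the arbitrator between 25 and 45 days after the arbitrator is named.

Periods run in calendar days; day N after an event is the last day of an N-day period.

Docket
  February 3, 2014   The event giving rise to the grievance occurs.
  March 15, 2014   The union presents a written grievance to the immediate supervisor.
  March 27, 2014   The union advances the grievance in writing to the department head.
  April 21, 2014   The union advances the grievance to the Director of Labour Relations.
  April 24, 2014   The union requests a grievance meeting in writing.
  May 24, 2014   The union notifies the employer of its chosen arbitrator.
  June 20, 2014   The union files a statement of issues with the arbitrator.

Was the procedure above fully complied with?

Step 1: 60 days after February 3, 2014 (when the grieved event occurs) is April 4, 2014; done March 15, 2014 — timely.
Step 2: the window is 5–15 days after March 15, 2014 (when the written grievance is presented to the supervisor), so March 20, 2014 through March 30, 2014; done March 27, 2014 — within the window.
Step 3: the window is 7–15 days after April 11, 2014 (end of the 15-day comment period, which began when the grievance is advanced to the department head on March 27, 2014), so April 18, 2014 through April 26, 2014; done April 21, 2014, which is between those dates.
Step 4: 14 days after April 21, 2014 (when the grievance is advanced to the Director) is May 5, 2014; April 24, 2014 is within that limit.
Step 5: the earliest permitted date is 15 days after May 8, 2014 (end of the 14-day review period, which began when a grievance meeting is requested on April 24, 2014), i.e. May 23, 2014; May 24, 2014 is on or after that date.
Step 6: the window is 25–45 days after May 24, 2014 (when the arbitrator is named), so June 18, 2014 through July 8, 2014; done June 20, 2014 — within the window.

Yes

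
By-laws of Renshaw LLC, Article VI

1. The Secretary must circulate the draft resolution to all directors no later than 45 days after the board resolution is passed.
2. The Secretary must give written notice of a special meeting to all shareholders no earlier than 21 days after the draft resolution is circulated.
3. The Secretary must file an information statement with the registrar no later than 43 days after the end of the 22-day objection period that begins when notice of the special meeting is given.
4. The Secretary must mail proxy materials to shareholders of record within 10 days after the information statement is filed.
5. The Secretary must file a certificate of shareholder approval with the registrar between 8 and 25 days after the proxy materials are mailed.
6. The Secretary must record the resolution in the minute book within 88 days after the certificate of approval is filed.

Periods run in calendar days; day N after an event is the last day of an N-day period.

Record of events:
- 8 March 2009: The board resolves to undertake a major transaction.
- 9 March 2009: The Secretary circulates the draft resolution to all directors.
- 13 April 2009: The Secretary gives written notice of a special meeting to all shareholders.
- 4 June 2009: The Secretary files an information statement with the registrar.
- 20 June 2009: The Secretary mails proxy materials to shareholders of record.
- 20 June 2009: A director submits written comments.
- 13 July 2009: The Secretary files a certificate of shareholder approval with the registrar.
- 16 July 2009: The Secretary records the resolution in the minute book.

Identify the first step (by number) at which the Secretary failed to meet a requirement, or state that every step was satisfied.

Step 1: 45 days after 8 March 2009 (when the board resolution is passed) is 22 April 2009; 9 March 2009 is within that limit.
Step 2: the earliest permitted date is 21 days after 9 March 2009 (when the draft resolution is circulated), i.e. 30 March 2009; done 13 April 2009 — permitted.
Step 3: 43 days after 5 May 2009 (end of the 22-day objection period, which began when notice of the special meeting is given on 13 April 2009) is 17 June 2009; 4 June 2009 is within that limit.
Step 4: 10 days after 4 June 2009 (when the information statement is filed) is 14 June 2009; not done until 20 June 2009, 6 days after the deadline.

Step 4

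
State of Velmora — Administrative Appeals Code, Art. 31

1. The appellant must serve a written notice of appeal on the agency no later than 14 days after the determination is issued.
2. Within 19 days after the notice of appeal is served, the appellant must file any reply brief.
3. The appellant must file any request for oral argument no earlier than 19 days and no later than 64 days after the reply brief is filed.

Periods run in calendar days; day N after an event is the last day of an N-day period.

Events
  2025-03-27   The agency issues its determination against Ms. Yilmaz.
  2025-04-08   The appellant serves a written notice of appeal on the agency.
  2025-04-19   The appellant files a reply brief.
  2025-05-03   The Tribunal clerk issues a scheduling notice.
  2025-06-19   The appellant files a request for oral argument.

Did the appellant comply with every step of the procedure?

Yes

(1) due by 2025-03-27 + 14 days = 2025-04-10; done 2025-04-08 — timely.
(2) due by 2025-04-08 + 19 days = 2025-04-27; completed 2025-04-19, before the deadline.
(3) the permitted window runs from 2025-04-19 + 19 = 2025-05-08 to 2025-04-19 + 64 = 2025-06-22; 2025-06-19 falls inside that range.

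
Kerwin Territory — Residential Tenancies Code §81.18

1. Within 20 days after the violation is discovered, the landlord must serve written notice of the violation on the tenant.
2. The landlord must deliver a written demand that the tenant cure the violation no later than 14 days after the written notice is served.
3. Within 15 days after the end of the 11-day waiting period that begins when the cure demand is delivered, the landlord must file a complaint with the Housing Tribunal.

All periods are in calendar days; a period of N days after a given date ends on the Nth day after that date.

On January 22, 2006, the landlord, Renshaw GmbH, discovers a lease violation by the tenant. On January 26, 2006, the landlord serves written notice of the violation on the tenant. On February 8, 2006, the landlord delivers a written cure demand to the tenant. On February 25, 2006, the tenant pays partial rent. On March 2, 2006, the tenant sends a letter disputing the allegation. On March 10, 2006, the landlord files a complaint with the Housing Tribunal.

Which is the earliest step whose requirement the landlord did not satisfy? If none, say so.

Step 1: 20 days after January 22, 2006 (when the violation is discovered) is February 11, 2006; January 26, 2006 is within that limit.
Step 2: 14 days after January 26, 2006 (when the written notice is served) is February 9, 2006; done February 8, 2006 — timely.
Step 3: 15 days after February 19, 2006 (end of the 11-day waiting period, which began when the cure demand is delivered on February 8, 2006) is March 6, 2006; March 10, 2006 misses that deadline by 4 days.

Step 3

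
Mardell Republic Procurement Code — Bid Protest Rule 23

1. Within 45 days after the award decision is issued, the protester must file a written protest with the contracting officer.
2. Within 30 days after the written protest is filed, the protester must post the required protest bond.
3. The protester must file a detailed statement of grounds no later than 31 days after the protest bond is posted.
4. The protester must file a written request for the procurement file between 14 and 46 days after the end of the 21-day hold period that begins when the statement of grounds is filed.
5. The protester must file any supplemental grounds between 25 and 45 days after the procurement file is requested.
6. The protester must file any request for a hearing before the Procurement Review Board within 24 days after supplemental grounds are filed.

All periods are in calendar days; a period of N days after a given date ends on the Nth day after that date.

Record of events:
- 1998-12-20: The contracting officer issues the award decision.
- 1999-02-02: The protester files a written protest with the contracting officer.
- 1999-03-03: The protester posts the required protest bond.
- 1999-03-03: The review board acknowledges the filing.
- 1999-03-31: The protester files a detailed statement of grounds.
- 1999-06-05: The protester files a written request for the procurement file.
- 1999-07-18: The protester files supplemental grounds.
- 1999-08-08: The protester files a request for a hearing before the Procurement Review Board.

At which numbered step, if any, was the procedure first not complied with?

Step 1 — counting 45 days from 1998-12-20 (when the award decision is issued) gives a deadline of 1999-02-03; done 1999-02-02 — timely.
Step 2 — counting 30 days from 1999-02-02 (when the written protest is filed) gives a deadline of 1999-03-04; 1999-03-03 is within that limit.
Step 3 — counting 31 days from 1999-03-03 (when the protest bond is posted) gives a deadline of 1999-04-03; completed 1999-03-31, before the deadline.
Step 4 — 14 and 46 days from 1999-04-21 (end of the 21-day hold period, which began when the statement of grounds is filed on 1999-03-31) are 1999-05-05 and 1999-06-06 respectively; 1999-06-05 falls inside that range.
Step 5 — 25 and 45 days from 1999-06-05 (when the procurement file is requested) are 1999-06-30 and 1999-07-20 respectively; 1999-07-18 falls inside that range.
Step 6 — counting 24 days from 1999-07-18 (when supplemental grounds are filed) gives a deadline of 1999-08-11; 1999-08-08 is within that limit.

None — every step was satisfied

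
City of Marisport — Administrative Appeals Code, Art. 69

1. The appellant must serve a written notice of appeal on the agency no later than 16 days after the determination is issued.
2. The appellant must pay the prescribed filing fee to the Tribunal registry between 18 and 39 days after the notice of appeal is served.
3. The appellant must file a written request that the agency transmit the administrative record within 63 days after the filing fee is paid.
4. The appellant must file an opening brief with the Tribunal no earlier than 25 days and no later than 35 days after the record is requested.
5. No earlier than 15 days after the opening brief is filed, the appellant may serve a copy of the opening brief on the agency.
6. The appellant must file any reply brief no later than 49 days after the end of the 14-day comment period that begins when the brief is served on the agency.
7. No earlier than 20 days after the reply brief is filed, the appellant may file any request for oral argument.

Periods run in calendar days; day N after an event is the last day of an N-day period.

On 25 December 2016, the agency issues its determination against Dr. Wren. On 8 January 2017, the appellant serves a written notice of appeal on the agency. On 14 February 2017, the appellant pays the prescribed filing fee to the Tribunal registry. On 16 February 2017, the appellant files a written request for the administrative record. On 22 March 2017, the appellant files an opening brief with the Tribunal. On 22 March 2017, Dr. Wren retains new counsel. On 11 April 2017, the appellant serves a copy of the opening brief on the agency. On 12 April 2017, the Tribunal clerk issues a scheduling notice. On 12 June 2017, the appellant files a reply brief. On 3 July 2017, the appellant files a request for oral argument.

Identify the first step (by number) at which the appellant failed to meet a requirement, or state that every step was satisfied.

None — every step was satisfied

Step 1 — counting 16 days from 25 December 2016 (when the determination is issued) gives a deadline of 10 January 2017; 8 January 2017 is within that limit.
Step 2 — 18 and 39 days from 8 January 2017 (when the notice of appeal is served) are 26 January 2017 and 16 February 2017 respectively; 14 February 2017 falls inside that range.
Step 3 — counting 63 days from 14 February 2017 (when the filing fee is paid) gives a deadline of 18 April 2017; 16 February 2017 is within that limit.
Step 4 — 25 and 35 days from 16 February 2017 (when the record is requested) are 13 March 2017 and 23 March 2017 respectively; done 22 March 2017, which is between those dates.
Step 5 — must wait 15 days from 22 March 2017 (when the opening brief is filed), so not before 6 April 2017; done 11 April 2017 — permitted.
Step 6 — counting 49 days from 25 April 2017 (end of the 14-day comment period, which began when the brief is served on the agency on 11 April 2017) gives a deadline of 13 June 2017; completed 12 June 2017, before the deadline.
Step 7 — must wait 20 days from 12 June 2017 (when the reply brief is filed), so not before 2 July 2017; done 3 July 2017 — permitted.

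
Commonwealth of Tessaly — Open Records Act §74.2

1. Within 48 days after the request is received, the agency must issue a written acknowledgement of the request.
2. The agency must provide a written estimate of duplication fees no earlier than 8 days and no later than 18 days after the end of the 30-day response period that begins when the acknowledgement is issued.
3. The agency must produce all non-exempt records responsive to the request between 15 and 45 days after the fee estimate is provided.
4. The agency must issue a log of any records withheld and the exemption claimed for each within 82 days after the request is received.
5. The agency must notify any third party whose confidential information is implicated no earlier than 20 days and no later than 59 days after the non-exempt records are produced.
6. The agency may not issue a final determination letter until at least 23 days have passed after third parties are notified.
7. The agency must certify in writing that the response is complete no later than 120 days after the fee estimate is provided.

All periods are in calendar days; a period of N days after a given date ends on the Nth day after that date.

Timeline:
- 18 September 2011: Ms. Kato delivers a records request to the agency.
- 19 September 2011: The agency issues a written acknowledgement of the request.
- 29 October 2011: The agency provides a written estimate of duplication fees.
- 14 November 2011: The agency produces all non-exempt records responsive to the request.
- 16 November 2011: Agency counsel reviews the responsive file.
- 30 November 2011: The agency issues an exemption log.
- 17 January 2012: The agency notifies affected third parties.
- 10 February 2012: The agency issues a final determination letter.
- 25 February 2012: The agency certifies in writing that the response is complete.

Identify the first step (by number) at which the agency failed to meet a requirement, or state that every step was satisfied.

Step 1: 48 days after 18 September 2011 (when the request is received) is 5 November 2011; 19 September 2011 is within that limit.
Step 2: the window is 8–18 days after 19 October 2011 (end of the 30-day response period, which began when the acknowledgement is issued on 19 September 2011), so 27 October 2011 through 6 November 2011; done 29 October 2011 — within the window.
Step 3: the window is 15–45 days after 29 October 2011 (when the fee estimate is provided), so 13 November 2011 through 13 December 2011; done 14 November 2011 — within the window.
Step 4: 82 days after 18 September 2011 (when the request is received) is 9 December 2011; 30 November 2011 is within that limit.
Step 5: the window is 20–59 days after 14 November 2011 (when the non-exempt records are produced), so 4 December 2011 through 12 January 2012; 17 January 2012 is 5 days past the end of the window.
Later steps need not be reached.

Step 5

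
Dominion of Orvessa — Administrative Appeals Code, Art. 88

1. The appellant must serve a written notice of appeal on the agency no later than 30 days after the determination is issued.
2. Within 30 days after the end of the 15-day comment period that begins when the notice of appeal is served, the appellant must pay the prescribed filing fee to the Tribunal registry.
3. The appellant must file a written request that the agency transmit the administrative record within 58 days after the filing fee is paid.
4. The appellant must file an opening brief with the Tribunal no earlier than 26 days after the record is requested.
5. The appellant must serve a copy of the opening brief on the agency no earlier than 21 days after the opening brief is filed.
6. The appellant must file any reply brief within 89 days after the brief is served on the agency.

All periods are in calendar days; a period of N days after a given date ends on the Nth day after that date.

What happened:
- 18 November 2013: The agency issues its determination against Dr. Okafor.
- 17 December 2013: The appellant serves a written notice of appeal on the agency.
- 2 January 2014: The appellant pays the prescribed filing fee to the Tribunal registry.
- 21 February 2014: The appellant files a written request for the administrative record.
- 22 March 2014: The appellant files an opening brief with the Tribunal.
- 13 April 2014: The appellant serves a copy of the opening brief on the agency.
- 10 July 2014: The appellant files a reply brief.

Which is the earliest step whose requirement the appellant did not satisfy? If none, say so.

None — every step was satisfied

(1) due by 18 November 2013 + 30 days = 18 December 2013; completed 17 December 2013, before the deadline.
(2) due by 1 January 2014 + 30 days = 31 January 2014; done 2 January 2014 — timely.
(3) due by 2 January 2014 + 58 days = 1 March 2014; completed 21 February 2014, before the deadline.
(4) permitted from 21 February 2014 + 26 days = 19 March 2014 onward; done 22 March 2014 — permitted.
(5) permitted from 22 March 2014 + 21 days = 12 April 2014 onward; 13 April 2014 is on or after that date.
(6) due by 13 April 2014 + 89 days = 11 July 2014; done 10 July 2014 — timely.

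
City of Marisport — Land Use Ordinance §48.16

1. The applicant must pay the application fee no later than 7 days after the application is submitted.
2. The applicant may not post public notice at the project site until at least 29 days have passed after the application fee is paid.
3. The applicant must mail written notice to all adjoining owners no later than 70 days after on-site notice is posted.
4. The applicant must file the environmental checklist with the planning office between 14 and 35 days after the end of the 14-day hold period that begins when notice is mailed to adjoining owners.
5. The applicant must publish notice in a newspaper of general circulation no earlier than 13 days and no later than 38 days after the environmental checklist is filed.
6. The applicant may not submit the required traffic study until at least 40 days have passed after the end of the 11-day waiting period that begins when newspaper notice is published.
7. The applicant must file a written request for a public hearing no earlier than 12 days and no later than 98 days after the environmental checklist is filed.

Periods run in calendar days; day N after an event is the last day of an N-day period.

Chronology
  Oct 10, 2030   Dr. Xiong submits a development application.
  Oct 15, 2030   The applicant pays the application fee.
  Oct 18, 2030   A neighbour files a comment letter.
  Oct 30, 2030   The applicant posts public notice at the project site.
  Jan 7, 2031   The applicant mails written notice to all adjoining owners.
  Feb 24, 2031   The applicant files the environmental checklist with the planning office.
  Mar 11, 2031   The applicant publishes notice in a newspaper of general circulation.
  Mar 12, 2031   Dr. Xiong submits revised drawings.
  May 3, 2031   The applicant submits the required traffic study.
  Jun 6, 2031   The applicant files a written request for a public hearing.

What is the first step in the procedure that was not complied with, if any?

(1) due by Oct 10, 2030 + 7 days = Oct 17, 2030; done Oct 15, 2030 — timely.
(2) permitted from Oct 15, 2030 + 29 days = Nov 13, 2030 onward; done Oct 30, 2030 — 14 days too early.

Step 2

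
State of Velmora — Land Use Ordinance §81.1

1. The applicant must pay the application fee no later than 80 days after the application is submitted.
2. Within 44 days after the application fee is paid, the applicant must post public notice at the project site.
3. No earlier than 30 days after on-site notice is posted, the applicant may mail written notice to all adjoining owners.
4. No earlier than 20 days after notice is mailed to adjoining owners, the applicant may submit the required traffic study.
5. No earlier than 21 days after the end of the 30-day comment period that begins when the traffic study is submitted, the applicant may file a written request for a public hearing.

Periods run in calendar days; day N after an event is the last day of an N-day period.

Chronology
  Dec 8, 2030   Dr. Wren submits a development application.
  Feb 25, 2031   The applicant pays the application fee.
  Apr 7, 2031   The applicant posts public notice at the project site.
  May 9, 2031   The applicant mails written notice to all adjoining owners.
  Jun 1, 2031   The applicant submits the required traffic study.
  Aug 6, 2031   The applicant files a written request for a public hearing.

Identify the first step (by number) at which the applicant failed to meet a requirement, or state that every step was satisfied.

(1) due by Dec 8, 2030 + 80 days = Feb 26, 2031; completed Feb 25, 2031, before the deadline.
(2) due by Feb 25, 2031 + 44 days = Apr 10, 2031; Apr 7, 2031 is within that limit.
(3) permitted from Apr 7, 2031 + 30 days = May 7, 2031 onward; done May 9, 2031 — permitted.
(4) permitted from May 9, 2031 + 20 days = May 29, 2031 onward; Jun 1, 2031 is on or after that date.
(5) permitted from Jul 1, 2031 + 21 days = Jul 22, 2031 onward; done Aug 6, 2031 — permitted.

None — every step was satisfied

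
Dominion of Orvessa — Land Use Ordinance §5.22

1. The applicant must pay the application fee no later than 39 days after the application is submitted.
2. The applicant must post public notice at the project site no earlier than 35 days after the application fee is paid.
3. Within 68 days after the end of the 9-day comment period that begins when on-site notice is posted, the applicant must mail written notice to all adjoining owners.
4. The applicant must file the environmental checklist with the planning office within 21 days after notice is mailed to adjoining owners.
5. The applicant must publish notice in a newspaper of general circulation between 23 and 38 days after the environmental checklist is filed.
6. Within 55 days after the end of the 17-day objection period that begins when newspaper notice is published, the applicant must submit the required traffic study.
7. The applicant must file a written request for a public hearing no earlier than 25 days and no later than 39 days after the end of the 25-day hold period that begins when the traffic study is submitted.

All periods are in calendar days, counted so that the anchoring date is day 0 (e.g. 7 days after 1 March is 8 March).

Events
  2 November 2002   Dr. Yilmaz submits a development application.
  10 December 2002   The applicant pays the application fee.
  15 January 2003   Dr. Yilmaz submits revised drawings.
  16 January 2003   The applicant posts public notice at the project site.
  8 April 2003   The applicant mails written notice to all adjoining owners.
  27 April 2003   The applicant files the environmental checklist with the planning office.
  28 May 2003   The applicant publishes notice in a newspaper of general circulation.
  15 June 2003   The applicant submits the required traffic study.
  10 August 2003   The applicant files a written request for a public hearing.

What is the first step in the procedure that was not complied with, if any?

Step 3

(1) due by 2 November 2002 + 39 days = 11 December 2002; completed 10 December 2002, before the deadline.
(2) permitted from 10 December 2002 + 35 days = 14 January 2003 onward; 16 January 2003 is on or after that date.
(3) due by 25 January 2003 + 68 days = 3 April 2003; 8 April 2003 misses that deadline by 5 days.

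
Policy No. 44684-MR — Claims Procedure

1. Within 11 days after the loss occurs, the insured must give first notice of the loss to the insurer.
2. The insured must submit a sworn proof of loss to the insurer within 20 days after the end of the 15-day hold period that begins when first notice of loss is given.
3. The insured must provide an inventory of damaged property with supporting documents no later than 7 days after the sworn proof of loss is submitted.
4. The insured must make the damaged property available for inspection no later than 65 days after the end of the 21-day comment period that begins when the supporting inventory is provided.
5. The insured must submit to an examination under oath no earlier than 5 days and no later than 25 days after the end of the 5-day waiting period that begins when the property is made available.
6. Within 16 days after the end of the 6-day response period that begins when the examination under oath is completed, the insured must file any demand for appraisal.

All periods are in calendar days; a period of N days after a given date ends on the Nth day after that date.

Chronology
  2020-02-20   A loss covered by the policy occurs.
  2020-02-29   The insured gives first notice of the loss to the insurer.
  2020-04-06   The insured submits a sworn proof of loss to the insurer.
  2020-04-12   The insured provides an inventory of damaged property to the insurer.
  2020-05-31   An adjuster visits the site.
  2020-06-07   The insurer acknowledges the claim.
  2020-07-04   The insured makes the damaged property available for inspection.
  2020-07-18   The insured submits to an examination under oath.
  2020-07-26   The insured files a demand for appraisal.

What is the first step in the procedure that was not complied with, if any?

Step 2

(1) due by 2020-02-20 + 11 days = 2020-03-02; done 2020-02-29 — timely.
(2) due by 2020-03-15 + 20 days = 2020-04-04; done 2020-04-06 — 2 days late.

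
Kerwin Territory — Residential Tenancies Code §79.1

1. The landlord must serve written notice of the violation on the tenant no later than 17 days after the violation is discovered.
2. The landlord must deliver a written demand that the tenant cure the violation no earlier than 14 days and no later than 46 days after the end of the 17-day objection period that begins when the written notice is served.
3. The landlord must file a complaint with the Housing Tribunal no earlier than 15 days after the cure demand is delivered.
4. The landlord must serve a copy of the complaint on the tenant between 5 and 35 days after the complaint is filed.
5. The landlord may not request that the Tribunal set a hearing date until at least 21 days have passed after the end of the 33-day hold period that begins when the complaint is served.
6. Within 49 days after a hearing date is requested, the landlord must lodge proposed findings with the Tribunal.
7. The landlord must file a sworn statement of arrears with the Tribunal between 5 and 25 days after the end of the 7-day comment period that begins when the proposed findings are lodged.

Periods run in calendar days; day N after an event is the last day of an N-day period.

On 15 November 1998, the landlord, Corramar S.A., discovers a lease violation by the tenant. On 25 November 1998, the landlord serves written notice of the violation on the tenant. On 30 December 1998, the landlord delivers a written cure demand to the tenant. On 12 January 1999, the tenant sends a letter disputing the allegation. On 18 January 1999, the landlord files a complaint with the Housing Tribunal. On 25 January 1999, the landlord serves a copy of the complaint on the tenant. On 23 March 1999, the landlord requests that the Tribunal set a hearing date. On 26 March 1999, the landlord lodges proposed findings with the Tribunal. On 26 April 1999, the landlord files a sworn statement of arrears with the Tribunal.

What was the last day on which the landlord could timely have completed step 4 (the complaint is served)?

22 February 1999

Step 4 runs from 18 January 1999, when the complaint is filed. The window is 5–35 days after 18 January 1999; it closes on 22 February 1999.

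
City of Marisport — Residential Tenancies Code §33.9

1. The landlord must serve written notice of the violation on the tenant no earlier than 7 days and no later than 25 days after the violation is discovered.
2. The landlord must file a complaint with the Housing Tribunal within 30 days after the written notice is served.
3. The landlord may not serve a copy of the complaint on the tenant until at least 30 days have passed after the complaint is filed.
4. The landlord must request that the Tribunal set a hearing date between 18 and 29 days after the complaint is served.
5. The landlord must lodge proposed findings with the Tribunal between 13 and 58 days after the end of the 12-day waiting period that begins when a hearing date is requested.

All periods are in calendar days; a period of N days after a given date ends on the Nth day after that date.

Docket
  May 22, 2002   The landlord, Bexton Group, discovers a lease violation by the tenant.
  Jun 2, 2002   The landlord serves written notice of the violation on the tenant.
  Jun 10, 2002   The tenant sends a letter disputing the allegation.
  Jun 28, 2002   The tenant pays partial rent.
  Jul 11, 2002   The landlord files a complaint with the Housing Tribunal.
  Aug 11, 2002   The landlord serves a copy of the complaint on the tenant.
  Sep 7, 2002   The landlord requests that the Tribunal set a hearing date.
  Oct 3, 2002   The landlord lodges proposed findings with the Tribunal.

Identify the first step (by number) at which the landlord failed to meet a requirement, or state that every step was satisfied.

Step 1: the window is 7–25 days after May 22, 2002 (when the violation is discovered), so May 29, 2002 through Jun 16, 2002; done Jun 2, 2002 — within the window.
Step 2: 30 days after Jun 2, 2002 (when the written notice is served) is Jul 2, 2002; not done until Jul 11, 2002, 9 days after the deadline.

Step 2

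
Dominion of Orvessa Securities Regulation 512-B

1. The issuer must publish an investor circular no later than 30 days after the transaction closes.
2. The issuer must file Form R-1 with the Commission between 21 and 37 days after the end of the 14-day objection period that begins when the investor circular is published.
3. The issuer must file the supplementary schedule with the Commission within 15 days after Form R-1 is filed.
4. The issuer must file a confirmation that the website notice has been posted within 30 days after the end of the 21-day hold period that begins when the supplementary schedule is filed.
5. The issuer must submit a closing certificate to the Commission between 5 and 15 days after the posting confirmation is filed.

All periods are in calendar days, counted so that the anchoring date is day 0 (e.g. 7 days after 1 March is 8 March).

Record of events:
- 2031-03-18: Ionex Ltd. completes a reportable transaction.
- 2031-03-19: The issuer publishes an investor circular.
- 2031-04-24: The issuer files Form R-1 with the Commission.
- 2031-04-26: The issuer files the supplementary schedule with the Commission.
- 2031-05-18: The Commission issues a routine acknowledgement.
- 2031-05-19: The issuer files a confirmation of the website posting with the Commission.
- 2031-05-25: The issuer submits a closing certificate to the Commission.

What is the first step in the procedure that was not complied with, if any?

Step 1: 30 days after 2031-03-18 (when the transaction closes) is 2031-04-17; completed 2031-03-19, before the deadline.
Step 2: the window is 21–37 days after 2031-04-02 (end of the 14-day objection period, which began when the investor circular is published on 2031-03-19), so 2031-04-23 through 2031-05-09; done 2031-04-24 — within the window.
Step 3: 15 days after 2031-04-24 (when Form R-1 is filed) is 2031-05-09; 2031-04-26 is within that limit.
Step 4: 30 days after 2031-05-17 (end of the 21-day hold period, which began when the supplementary schedule is filed on 2031-04-26) is 2031-06-16; done 2031-05-19 — timely.
Step 5: the window is 5–15 days after 2031-05-19 (when the posting confirmation is filed), so 2031-05-24 through 2031-06-03; done 2031-05-25 — within the window.

None — every step was satisfied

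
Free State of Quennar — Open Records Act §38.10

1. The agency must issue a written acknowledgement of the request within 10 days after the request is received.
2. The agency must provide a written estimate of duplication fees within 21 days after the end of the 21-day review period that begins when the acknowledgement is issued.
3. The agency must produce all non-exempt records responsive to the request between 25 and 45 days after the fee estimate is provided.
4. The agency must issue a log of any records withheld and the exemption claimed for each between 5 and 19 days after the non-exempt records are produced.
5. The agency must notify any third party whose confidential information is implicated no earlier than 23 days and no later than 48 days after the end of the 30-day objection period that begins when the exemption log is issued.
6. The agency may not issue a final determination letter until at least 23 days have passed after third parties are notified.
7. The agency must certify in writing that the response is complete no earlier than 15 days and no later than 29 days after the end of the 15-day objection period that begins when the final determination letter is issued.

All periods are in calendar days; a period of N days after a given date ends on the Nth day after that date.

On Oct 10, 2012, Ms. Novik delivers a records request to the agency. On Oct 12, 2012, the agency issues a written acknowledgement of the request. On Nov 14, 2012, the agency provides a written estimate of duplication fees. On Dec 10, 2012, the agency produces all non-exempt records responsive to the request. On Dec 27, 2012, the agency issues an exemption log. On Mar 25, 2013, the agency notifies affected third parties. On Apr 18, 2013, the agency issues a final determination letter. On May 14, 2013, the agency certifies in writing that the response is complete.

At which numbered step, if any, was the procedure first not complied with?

Step 5

Step 1: 10 days after Oct 10, 2012 (when the request is received) is Oct 20, 2012; Oct 12, 2012 is within that limit.
Step 2: 21 days after Nov 2, 2012 (end of the 21-day review period, which began when the acknowledgement is issued on Oct 12, 2012) is Nov 23, 2012; completed Nov 14, 2012, before the deadline.
Step 3: the window is 25–45 days after Nov 14, 2012 (when the fee estimate is provided), so Dec 9, 2012 through Dec 29, 2012; done Dec 10, 2012 — within the window.
Step 4: the window is 5–19 days after Dec 10, 2012 (when the non-exempt records are produced), so Dec 15, 2012 through Dec 29, 2012; done Dec 27, 2012, which is between those dates.
Step 5: the window is 23–48 days after Jan 26, 2013 (end of the 30-day objection period, which began when the exemption log is issued on Dec 27, 2012), so Feb 18, 2013 through Mar 15, 2013; done Mar 25, 2013 — 10 days after the window closed.
No need to go further; step 5 was not satisfied.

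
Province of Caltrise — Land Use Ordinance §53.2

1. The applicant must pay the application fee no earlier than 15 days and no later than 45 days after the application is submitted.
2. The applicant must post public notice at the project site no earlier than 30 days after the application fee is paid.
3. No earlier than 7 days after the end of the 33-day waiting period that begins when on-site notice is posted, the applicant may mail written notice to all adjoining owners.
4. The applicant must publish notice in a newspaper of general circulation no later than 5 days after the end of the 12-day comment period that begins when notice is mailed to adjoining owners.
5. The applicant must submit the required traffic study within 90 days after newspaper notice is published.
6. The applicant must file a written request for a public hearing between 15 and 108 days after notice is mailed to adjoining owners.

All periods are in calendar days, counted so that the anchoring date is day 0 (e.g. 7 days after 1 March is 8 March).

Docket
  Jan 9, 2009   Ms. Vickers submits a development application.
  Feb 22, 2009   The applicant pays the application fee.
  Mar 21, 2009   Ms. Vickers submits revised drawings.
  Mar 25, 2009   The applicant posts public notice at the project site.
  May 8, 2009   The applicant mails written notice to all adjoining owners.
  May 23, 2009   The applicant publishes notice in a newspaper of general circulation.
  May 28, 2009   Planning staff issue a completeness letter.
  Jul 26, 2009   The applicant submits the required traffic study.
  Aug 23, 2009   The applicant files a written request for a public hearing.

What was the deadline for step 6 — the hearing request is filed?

Aug 24, 2009

Step 6 runs from May 8, 2009, when notice is mailed to adjoining owners. The window is 15–108 days after May 8, 2009; it closes on Aug 24, 2009.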